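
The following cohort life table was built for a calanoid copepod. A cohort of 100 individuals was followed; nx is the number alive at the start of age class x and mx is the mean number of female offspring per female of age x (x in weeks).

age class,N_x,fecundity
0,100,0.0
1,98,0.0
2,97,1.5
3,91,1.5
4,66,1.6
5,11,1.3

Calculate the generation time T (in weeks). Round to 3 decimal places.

lx = nx/n0 = nx/100: 1, 0.98, 0.97, 0.91, 0.66, 0.11
lx·mx: 0, 0, 1.455, 1.365, 1.056, 0.143 → R0 = 4.019
x·lx·mx: 0, 0, 2.91, 4.095, 4.224, 0.715 → Σ = 11.944
T = 11.944 / 4.019 = 2.971884… → 2.972

2.972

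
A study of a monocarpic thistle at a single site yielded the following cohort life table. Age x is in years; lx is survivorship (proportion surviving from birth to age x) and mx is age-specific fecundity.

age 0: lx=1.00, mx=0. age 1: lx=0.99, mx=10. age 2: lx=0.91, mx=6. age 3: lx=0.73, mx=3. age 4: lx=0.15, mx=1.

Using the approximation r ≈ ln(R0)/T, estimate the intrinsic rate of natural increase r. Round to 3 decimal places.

R0 = Σ lx·mx = 0 + 9.9 + 5.46 + 2.19 + 0.15 = 17.7
Σ x·lx·mx = 27.99; T = 27.99/17.7 = 1.58136…
r ≈ ln(R0)/T = ln(17.7)/1.58136… = 1.81715… → 1.817

1.817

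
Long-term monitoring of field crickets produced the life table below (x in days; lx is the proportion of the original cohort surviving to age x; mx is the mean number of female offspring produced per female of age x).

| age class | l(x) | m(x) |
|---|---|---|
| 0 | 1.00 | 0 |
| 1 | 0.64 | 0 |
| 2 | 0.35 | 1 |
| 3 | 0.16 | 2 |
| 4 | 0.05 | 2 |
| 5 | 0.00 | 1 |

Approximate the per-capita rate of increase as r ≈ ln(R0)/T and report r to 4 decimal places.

R0 = Σ lx·mx = 0 + 0 + 0.35 + 0.32 + 0.1 + 0 = 0.77
Σ x·lx·mx = 2.06; T = 2.06/0.77 = 2.67532…
r ≈ ln(R0)/T = ln(0.77)/2.67532… = -0.097695… → -0.0977

-0.0977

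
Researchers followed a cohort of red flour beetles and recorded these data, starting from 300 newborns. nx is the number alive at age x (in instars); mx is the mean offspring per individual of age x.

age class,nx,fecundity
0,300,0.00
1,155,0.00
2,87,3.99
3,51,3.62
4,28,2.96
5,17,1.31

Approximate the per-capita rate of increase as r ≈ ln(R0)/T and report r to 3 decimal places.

lx = nx/n0 = nx/300: 1, 0.51667…, 0.29, 0.17, 0.09333…, 0.05667…
R0 = Σ lx·mx = 0 + 0 + 1.1571 + 0.6154 + 0.27627… + 0.07423… = 2.123…
Σ x·lx·mx = 5.636633…; T = 5.636633…/2.123… = 2.65503…
r ≈ ln(R0)/T = ln(2.123…)/2.65503… = 0.28355… → 0.284

0.284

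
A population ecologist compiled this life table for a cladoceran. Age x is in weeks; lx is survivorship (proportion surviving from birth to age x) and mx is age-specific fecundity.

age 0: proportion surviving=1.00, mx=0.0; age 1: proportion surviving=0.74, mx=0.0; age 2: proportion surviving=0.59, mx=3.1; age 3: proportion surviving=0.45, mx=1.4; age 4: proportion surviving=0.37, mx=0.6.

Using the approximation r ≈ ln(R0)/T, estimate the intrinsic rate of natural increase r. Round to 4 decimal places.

0.4108

R0 = Σ lx·mx = 0 + 0 + 1.829 + 0.63 + 0.222 = 2.681
Σ x·lx·mx = 6.436; T = 6.436/2.681 = 2.4006…
r ≈ ln(R0)/T = ln(2.681)/2.4006… = 0.41081… → 0.4108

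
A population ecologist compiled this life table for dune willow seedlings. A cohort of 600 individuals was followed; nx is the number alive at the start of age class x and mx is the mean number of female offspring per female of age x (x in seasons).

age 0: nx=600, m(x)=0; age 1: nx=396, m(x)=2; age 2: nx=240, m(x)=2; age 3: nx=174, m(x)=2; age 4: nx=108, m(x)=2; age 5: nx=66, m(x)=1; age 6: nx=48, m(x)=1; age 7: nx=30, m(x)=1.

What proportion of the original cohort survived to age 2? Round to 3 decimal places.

l_2 = n_2/n_0 = 240/600 = 0.4 → 0.400

0.400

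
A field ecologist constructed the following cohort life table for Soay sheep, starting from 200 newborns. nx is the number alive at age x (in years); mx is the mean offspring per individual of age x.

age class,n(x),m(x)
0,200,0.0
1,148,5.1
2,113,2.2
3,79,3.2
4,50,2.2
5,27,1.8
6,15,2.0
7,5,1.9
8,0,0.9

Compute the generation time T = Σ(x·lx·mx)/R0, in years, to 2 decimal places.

lx = nx/n0 = nx/200: 1, 0.74, 0.565, 0.395, 0.25, 0.135, 0.075, 0.025, 0
lx·mx: 0, 3.774, 1.243, 1.264, 0.55, 0.243, 0.15, 0.0475, 0 → R0 = 7.2715
x·lx·mx: 0, 3.774, 2.486, 3.792, 2.2, 1.215, 0.9, 0.3325, 0 → Σ = 14.6995
T = 14.6995 / 7.2715 = 2.021522… → 2.02

2.02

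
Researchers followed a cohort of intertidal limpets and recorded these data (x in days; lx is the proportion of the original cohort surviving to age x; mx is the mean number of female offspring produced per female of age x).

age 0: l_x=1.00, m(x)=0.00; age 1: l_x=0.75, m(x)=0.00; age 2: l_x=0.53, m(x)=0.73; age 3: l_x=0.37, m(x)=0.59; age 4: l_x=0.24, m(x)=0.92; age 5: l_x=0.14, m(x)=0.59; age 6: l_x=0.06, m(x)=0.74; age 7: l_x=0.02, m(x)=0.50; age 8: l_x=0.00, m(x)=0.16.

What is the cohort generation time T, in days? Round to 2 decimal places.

3.18

lx·mx: 0, 0, 0.3869, 0.2183, 0.2208, 0.0826, 0.0444, 0.01, 0 → R0 = 0.963
x·lx·mx: 0, 0, 0.7738, 0.6549, 0.8832, 0.413, 0.2664, 0.07, 0 → Σ = 3.0613
T = 3.0613 / 0.963 = 3.17892… → 3.18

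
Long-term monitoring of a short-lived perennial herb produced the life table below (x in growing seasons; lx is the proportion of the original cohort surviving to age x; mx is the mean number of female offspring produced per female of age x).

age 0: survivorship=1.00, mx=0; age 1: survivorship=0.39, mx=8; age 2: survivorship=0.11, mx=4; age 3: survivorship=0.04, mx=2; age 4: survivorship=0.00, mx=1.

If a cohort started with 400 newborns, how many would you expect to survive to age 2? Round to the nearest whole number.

Expected survivors = N0 · l_2 = 400 × 0.11 = 44 → 44

44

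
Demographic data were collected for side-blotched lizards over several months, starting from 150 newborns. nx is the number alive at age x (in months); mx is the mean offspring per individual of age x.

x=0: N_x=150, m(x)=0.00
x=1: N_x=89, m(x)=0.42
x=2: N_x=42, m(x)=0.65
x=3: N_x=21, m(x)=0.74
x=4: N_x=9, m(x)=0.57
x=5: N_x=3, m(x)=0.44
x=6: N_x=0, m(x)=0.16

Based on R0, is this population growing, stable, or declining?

declining

lx = nx/n0 = nx/150: 1, 0.59333…, 0.28, 0.14, 0.06, 0.02, 0
R0 = Σ lx·mx = 0 + 0.2492… + 0.182 + 0.1036 + 0.0342 + 0.0088 + 0 = 0.5778…
R0 < 1, so the population is declining.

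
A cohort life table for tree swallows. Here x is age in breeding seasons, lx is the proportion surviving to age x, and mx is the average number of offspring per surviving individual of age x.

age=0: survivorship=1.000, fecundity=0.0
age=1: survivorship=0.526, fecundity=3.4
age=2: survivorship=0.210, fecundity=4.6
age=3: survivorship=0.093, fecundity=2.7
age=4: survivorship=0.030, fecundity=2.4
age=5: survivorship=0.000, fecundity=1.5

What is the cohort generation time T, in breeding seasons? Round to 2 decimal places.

lx·mx: 0, 1.7884, 0.966, 0.2511, 0.072, 0 → R0 = 3.0775
x·lx·mx: 0, 1.7884, 1.932, 0.7533, 0.288, 0 → Σ = 4.7617
T = 4.7617 / 3.0775 = 1.547262… → 1.55

1.55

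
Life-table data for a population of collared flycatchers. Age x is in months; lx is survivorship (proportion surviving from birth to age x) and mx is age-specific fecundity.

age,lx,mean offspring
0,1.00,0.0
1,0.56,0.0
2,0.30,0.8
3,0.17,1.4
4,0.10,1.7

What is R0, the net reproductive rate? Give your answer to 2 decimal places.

lx·mx by age: 0, 0, 0.24, 0.238, 0.17
R0 = Σ lx·mx = 0.648 → 0.65

0.65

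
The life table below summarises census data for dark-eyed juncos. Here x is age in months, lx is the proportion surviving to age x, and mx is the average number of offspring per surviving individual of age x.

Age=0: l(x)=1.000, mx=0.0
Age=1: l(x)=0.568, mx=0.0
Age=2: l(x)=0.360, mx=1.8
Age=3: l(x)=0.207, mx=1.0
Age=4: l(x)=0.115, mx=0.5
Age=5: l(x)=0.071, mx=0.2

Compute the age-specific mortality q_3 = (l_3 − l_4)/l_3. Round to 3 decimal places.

0.444

q_3 = (l_3 − l_4) / l_3 = (0.207 − 0.115) / 0.207
     = 0.092 / 0.207 = 0.444444… → 0.444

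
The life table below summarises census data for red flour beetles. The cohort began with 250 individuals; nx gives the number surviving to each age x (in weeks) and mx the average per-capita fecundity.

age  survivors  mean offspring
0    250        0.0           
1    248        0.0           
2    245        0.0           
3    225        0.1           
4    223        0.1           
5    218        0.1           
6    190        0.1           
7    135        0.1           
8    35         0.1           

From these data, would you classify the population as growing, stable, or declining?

lx = nx/n0 = nx/250: 1, 0.992, 0.98, 0.9, 0.892, 0.872, 0.76, 0.54, 0.14
R0 = Σ lx·mx = 0 + 0 + 0 + 0.09 + 0.0892 + 0.0872 + 0.076 + 0.054 + 0.014 = 0.4104
R0 < 1, so the population is declining.

declining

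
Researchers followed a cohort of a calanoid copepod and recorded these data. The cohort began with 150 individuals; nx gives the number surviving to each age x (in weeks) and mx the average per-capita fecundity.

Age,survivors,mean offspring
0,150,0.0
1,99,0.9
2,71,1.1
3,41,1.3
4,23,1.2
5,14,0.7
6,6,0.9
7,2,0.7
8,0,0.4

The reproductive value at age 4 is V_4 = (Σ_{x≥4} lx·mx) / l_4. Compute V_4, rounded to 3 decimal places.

lx = nx/n0 = nx/150: 1, 0.66, 0.47333…, 0.27333…, 0.15333…, 0.09333…, 0.04, 0.01333…, 0
lx·mx for x ≥ 4: 0.184…, 0.065333…, 0.036, 0.009333…, 0 → sum = 0.294667…
V_4 = 0.294667… / l_4 = 0.294667… / 0.153333… = 1.921739… → 1.922

1.922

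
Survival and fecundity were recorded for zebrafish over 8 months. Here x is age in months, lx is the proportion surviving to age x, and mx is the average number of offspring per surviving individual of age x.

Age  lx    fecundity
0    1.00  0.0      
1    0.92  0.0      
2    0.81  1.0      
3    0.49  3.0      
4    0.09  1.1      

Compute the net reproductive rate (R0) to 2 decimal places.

lx·mx by age: 0, 0, 0.81, 1.47, 0.099
R0 = Σ lx·mx = 2.379 → 2.38

2.38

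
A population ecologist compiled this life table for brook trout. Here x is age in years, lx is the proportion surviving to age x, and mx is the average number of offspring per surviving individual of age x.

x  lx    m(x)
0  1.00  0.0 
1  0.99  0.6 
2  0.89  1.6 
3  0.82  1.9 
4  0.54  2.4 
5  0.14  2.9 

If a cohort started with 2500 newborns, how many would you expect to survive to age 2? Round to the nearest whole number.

Expected survivors = N0 · l_2 = 2500 × 0.89 = 2225 → 2225

2225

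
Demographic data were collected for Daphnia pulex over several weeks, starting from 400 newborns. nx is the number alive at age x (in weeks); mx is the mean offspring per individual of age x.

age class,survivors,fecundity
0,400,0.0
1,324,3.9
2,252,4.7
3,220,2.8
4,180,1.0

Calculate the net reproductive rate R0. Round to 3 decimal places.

8.110

lx = nx/n0 = nx/400: 1, 0.81, 0.63, 0.55, 0.45
lx·mx by age: 0, 3.159, 2.961, 1.54, 0.45
R0 = Σ lx·mx = 8.11 → 8.110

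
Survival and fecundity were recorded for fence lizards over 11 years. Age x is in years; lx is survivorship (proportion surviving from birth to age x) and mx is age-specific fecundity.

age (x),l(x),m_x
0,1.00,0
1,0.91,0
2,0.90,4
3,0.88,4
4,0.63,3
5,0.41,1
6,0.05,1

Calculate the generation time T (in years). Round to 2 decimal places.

2.92

lx·mx: 0, 0, 3.6, 3.52, 1.89, 0.41, 0.05 → R0 = 9.47
x·lx·mx: 0, 0, 7.2, 10.56, 7.56, 2.05, 0.3 → Σ = 27.67
T = 27.67 / 9.47 = 2.921859… → 2.92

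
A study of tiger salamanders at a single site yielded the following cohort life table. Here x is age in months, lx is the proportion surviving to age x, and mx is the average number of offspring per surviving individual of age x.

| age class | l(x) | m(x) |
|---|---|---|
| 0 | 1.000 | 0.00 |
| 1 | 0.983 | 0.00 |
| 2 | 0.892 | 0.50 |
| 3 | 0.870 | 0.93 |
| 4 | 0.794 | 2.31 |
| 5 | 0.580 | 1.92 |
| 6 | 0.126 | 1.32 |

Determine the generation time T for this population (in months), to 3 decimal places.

lx·mx: 0, 0, 0.446, 0.8091, 1.83414, 1.1136, 0.16632 → R0 = 4.36916
x·lx·mx: 0, 0, 0.892, 2.4273, 7.33656, 5.568, 0.99792 → Σ = 17.22178
T = 17.22178 / 4.36916 = 3.941668… → 3.942

3.942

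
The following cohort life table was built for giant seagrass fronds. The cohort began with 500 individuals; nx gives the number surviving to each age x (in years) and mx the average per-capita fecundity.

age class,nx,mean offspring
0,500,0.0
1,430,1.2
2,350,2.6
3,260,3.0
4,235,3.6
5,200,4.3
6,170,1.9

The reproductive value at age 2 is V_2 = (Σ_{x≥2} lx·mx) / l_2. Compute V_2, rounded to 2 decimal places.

10.63

lx = nx/n0 = nx/500: 1, 0.86, 0.7, 0.52, 0.47, 0.4, 0.34
lx·mx for x ≥ 2: 1.82, 1.56, 1.692, 1.72, 0.646 → sum = 7.438
V_2 = 7.438 / l_2 = 7.438 / 0.7 = 10.625714… → 10.63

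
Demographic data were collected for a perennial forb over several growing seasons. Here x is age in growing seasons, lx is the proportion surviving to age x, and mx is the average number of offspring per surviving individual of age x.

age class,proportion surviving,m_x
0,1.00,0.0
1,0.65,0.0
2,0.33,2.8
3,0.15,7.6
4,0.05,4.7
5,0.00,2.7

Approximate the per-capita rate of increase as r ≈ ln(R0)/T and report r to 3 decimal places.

R0 = Σ lx·mx = 0 + 0 + 0.924 + 1.14 + 0.235 + 0 = 2.299
Σ x·lx·mx = 6.208; T = 6.208/2.299 = 2.7003…
r ≈ ln(R0)/T = ln(2.299)/2.7003… = 0.30829… → 0.308

0.308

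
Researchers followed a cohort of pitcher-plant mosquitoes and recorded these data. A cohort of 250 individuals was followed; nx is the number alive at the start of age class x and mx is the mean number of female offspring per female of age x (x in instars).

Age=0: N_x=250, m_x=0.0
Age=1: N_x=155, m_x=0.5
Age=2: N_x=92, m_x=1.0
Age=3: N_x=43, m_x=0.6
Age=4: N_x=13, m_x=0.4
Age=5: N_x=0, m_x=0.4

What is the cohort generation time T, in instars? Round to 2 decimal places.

1.79

lx = nx/n0 = nx/250: 1, 0.62, 0.368, 0.172, 0.052, 0
lx·mx: 0, 0.31, 0.368, 0.1032, 0.0208, 0 → R0 = 0.802
x·lx·mx: 0, 0.31, 0.736, 0.3096, 0.0832, 0 → Σ = 1.4388
T = 1.4388 / 0.802 = 1.794015… → 1.79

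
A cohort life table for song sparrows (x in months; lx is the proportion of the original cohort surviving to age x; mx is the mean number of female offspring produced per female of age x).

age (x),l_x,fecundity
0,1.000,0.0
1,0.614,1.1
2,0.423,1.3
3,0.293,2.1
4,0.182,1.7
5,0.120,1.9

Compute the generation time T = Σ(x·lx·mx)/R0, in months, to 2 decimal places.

lx·mx: 0, 0.6754, 0.5499, 0.6153, 0.3094, 0.228 → R0 = 2.378
x·lx·mx: 0, 0.6754, 1.0998, 1.8459, 1.2376, 1.14 → Σ = 5.9987
T = 5.9987 / 2.378 = 2.522582… → 2.52

2.52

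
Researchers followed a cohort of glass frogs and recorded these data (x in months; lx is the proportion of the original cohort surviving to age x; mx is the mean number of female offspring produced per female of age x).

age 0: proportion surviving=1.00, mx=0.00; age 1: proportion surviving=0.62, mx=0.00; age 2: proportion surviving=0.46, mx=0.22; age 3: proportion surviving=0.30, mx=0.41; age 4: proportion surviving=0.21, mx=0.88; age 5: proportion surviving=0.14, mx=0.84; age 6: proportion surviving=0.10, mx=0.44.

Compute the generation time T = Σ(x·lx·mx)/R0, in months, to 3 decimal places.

lx·mx: 0, 0, 0.1012, 0.123, 0.1848, 0.1176, 0.044 → R0 = 0.5706
x·lx·mx: 0, 0, 0.2024, 0.369, 0.7392, 0.588, 0.264 → Σ = 2.1626
T = 2.1626 / 0.5706 = 3.790046… → 3.790

3.790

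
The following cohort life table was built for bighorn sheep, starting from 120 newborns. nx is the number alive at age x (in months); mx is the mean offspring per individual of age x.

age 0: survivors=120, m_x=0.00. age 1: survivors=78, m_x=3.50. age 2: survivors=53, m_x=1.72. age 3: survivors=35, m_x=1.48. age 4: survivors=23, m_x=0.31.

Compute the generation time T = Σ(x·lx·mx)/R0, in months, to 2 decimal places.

1.51

lx = nx/n0 = nx/120: 1, 0.65, 0.44167…, 0.29167…, 0.19167…
lx·mx: 0, 2.275, 0.759667…, 0.431667…, 0.059417… → R0 = 3.52575…
x·lx·mx: 0, 2.275, 1.519333…, 1.295…, 0.237667… → Σ = 5.327…
T = 5.327… / 3.52575… = 1.510884… → 1.51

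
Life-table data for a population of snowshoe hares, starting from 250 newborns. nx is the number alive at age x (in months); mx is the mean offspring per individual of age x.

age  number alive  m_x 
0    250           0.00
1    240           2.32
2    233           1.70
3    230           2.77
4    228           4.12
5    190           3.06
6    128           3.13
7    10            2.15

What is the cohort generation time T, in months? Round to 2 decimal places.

3.53

lx = nx/n0 = nx/250: 1, 0.96, 0.932, 0.92, 0.912, 0.76, 0.512, 0.04
lx·mx: 0, 2.2272, 1.5844, 2.5484, 3.75744, 2.3256, 1.60256, 0.086 → R0 = 14.1316
x·lx·mx: 0, 2.2272, 3.1688, 7.6452, 15.02976, 11.628, 9.61536, 0.602 → Σ = 49.91632
T = 49.91632 / 14.1316 = 3.532248… → 3.53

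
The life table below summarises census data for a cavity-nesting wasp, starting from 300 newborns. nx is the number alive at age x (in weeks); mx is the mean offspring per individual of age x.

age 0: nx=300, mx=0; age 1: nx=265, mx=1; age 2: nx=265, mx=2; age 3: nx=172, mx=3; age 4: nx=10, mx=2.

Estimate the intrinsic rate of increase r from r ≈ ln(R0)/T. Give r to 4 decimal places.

lx = nx/n0 = nx/300: 1, 0.88333…, 0.88333…, 0.57333…, 0.03333…
R0 = Σ lx·mx = 0 + 0.88333… + 1.76667… + 1.72… + 0.06667… = 4.436667…
Σ x·lx·mx = 9.843333…; T = 9.843333…/4.436667… = 2.21863…
r ≈ ln(R0)/T = ln(4.436667…)/2.21863… = 0.671541… → 0.6715

0.6715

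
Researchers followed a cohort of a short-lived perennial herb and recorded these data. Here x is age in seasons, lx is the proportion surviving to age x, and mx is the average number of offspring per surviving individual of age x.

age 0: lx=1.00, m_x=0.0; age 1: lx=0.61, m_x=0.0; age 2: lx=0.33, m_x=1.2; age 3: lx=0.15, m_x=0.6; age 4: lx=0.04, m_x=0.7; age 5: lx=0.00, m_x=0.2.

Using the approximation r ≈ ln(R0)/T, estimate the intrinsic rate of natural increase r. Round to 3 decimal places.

R0 = Σ lx·mx = 0 + 0 + 0.396 + 0.09 + 0.028 + 0 = 0.514
Σ x·lx·mx = 1.174; T = 1.174/0.514 = 2.28405…
r ≈ ln(R0)/T = ln(0.514)/2.28405… = -0.29138… → -0.291

-0.291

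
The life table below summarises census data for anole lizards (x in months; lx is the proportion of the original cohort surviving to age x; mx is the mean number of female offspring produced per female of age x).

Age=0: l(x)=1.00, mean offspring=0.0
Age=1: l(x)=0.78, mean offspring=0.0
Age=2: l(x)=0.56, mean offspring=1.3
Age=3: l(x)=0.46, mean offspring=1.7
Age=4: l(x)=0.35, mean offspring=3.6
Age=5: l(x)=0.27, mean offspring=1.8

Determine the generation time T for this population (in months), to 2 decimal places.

lx·mx: 0, 0, 0.728, 0.782, 1.26, 0.486 → R0 = 3.256
x·lx·mx: 0, 0, 1.456, 2.346, 5.04, 2.43 → Σ = 11.272
T = 11.272 / 3.256 = 3.461916… → 3.46

3.46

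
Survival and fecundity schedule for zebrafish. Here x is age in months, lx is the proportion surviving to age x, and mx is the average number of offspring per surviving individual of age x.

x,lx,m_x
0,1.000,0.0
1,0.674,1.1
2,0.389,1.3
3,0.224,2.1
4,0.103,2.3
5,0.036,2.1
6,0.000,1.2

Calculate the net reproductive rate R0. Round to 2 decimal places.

2.03

lx·mx by age: 0, 0.7414, 0.5057, 0.4704, 0.2369, 0.0756, 0
R0 = Σ lx·mx = 2.03 → 2.03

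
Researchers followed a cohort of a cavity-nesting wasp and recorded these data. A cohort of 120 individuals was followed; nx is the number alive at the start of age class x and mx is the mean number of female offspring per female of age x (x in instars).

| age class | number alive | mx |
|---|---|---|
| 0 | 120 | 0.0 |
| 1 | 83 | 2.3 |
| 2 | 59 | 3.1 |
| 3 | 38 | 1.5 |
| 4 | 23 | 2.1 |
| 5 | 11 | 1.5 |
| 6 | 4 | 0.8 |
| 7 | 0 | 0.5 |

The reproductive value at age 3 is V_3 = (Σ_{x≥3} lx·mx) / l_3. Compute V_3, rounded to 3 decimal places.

lx = nx/n0 = nx/120: 1, 0.69167…, 0.49167…, 0.31667…, 0.19167…, 0.09167…, 0.03333…, 0
lx·mx for x ≥ 3: 0.475…, 0.4025…, 0.1375…, 0.026667…, 0 → sum = 1.041667…
V_3 = 1.041667… / l_3 = 1.041667… / 0.316667… = 3.289474… → 3.289

3.289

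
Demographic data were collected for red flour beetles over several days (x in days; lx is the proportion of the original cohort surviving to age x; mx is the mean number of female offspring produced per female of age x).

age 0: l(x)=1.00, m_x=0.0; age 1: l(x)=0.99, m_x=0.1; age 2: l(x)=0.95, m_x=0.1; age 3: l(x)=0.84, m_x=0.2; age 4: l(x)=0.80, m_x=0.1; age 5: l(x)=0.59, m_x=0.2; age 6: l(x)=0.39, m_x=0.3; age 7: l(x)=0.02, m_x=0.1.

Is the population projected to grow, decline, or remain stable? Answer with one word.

R0 = Σ lx·mx = 0 + 0.099 + 0.095 + 0.168 + 0.08 + 0.118 + 0.117 + 0.002 = 0.679
R0 < 1, so the population is declining.

declining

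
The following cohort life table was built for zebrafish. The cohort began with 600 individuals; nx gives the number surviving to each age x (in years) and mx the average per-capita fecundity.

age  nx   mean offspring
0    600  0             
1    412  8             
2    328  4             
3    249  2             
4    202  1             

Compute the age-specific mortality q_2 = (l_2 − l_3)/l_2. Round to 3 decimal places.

lx = nx/n0 = nx/600: 1, 0.68667…, 0.54667…, 0.415, 0.33667…
q_2 = (l_2 − l_3) / l_2 = (0.546667… − 0.415) / 0.546667…
     = 0.131667… / 0.546667… = 0.240854… → 0.241

0.241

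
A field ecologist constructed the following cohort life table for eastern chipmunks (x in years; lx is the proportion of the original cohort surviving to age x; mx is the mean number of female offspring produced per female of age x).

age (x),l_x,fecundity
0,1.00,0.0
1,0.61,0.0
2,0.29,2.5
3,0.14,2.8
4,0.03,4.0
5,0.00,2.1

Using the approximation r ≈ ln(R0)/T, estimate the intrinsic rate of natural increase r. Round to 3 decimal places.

0.085

R0 = Σ lx·mx = 0 + 0 + 0.725 + 0.392 + 0.12 + 0 = 1.237
Σ x·lx·mx = 3.106; T = 3.106/1.237 = 2.51091…
r ≈ ln(R0)/T = ln(1.237)/2.51091… = 0.08471… → 0.085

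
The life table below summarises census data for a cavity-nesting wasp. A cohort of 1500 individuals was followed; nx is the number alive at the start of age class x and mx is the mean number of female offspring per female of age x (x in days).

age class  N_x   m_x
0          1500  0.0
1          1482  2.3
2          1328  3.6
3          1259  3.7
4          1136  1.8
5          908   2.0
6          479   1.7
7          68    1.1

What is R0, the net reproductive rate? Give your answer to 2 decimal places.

lx = nx/n0 = nx/1500: 1, 0.988, 0.88533…, 0.83933…, 0.75733…, 0.60533…, 0.31933…, 0.04533…
lx·mx by age: 0, 2.2724, 3.1872…, 3.105533…, 1.3632…, 1.210667…, 0.542867…, 0.049867…
R0 = Σ lx·mx = 11.731733… → 11.73

11.73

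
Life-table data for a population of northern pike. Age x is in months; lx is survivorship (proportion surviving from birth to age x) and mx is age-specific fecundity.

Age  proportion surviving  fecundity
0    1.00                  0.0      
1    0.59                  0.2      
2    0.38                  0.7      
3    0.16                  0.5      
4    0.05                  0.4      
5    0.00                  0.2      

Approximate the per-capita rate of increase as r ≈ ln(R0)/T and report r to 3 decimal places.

-0.362

R0 = Σ lx·mx = 0 + 0.118 + 0.266 + 0.08 + 0.02 + 0 = 0.484
Σ x·lx·mx = 0.97; T = 0.97/0.484 = 2.00413…
r ≈ ln(R0)/T = ln(0.484)/2.00413… = -0.36209… → -0.362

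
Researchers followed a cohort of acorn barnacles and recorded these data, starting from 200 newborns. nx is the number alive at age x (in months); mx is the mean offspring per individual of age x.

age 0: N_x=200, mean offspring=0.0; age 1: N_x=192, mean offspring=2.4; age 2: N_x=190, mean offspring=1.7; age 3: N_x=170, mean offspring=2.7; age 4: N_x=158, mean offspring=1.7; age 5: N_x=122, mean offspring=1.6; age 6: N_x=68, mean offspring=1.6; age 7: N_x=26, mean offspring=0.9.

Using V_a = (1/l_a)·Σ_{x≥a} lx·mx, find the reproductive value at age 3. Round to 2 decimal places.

6.21

lx = nx/n0 = nx/200: 1, 0.96, 0.95, 0.85, 0.79, 0.61, 0.34, 0.13
lx·mx for x ≥ 3: 2.295, 1.343, 0.976, 0.544, 0.117 → sum = 5.275
V_3 = 5.275 / l_3 = 5.275 / 0.85 = 6.205882… → 6.21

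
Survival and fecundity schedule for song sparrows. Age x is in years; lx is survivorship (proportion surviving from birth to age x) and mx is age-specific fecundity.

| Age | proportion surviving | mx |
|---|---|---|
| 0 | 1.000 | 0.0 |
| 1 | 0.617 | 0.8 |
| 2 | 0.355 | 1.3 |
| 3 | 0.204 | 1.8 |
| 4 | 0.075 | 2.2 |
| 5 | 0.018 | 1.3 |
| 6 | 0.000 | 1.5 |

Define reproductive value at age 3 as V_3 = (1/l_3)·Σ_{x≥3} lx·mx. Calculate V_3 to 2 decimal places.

2.72

lx·mx for x ≥ 3: 0.3672, 0.165, 0.0234, 0 → sum = 0.5556
V_3 = 0.5556 / l_3 = 0.5556 / 0.204 = 2.723529… → 2.72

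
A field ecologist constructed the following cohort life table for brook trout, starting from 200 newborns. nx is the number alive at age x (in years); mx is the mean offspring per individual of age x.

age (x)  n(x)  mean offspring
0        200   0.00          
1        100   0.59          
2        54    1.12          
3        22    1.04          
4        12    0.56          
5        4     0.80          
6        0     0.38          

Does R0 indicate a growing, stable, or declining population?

declining

lx = nx/n0 = nx/200: 1, 0.5, 0.27, 0.11, 0.06, 0.02, 0
R0 = Σ lx·mx = 0 + 0.295 + 0.3024 + 0.1144 + 0.0336 + 0.016 + 0 = 0.7614
R0 < 1, so the population is declining.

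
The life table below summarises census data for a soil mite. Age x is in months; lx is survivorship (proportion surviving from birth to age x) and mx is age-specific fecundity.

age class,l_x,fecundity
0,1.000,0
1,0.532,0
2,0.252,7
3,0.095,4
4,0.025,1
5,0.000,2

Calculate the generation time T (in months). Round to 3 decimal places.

2.198

lx·mx: 0, 0, 1.764, 0.38, 0.025, 0 → R0 = 2.169
x·lx·mx: 0, 0, 3.528, 1.14, 0.1, 0 → Σ = 4.768
T = 4.768 / 2.169 = 2.198248… → 2.198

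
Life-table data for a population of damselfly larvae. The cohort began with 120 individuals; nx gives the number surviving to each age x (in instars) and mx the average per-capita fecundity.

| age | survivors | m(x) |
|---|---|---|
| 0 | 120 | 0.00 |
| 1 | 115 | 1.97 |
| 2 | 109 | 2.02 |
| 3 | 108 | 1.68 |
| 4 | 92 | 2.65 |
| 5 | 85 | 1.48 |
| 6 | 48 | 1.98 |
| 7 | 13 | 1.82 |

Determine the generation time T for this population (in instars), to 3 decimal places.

lx = nx/n0 = nx/120: 1, 0.95833…, 0.90833…, 0.9, 0.76667…, 0.70833…, 0.4, 0.10833…
lx·mx: 0, 1.887917…, 1.834833…, 1.512, 2.031667…, 1.048333…, 0.792, 0.197167… → R0 = 9.303917…
x·lx·mx: 0, 1.887917…, 3.669667…, 4.536, 8.126667…, 5.241667…, 4.752, 1.380167… → Σ = 29.594083…
T = 29.594083… / 9.303917… = 3.18082… → 3.181

3.181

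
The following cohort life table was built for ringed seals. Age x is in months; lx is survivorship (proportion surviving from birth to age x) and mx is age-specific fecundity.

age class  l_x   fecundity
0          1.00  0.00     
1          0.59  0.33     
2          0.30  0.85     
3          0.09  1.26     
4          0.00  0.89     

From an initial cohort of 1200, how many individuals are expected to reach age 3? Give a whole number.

108

Expected survivors = N0 · l_3 = 1200 × 0.09 = 108 → 108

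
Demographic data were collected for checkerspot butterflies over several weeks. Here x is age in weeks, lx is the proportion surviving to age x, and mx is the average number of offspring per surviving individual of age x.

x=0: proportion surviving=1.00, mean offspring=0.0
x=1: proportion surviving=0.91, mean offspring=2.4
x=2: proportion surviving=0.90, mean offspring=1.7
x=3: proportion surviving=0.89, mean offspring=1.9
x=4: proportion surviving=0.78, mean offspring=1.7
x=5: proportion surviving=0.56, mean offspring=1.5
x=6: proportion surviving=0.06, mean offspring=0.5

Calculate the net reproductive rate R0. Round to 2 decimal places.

7.60

lx·mx by age: 0, 2.184, 1.53, 1.691, 1.326, 0.84, 0.03
R0 = Σ lx·mx = 7.601 → 7.60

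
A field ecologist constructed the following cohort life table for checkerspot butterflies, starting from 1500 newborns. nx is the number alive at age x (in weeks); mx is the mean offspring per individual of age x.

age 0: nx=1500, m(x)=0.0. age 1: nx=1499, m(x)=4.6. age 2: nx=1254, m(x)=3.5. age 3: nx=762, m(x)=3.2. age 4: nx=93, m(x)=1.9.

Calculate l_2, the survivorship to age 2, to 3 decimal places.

0.836

l_2 = n_2/n_0 = 1254/1500 = 0.836 → 0.836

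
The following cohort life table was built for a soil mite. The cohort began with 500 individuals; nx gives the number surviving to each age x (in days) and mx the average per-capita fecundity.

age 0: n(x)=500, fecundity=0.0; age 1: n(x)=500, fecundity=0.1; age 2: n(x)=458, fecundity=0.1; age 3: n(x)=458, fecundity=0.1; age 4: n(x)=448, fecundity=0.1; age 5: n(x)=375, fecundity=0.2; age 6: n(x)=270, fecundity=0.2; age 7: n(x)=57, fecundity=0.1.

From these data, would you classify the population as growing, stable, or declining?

lx = nx/n0 = nx/500: 1, 1, 0.916, 0.916, 0.896, 0.75, 0.54, 0.114
R0 = Σ lx·mx = 0 + 0.1 + 0.0916 + 0.0916 + 0.0896 + 0.15 + 0.108 + 0.0114 = 0.6422
R0 < 1, so the population is declining.

declining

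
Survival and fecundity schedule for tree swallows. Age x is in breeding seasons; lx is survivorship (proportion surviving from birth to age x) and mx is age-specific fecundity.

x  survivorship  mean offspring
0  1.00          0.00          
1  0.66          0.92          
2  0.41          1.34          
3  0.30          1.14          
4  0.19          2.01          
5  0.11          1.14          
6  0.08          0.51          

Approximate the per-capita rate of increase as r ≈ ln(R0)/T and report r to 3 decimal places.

R0 = Σ lx·mx = 0 + 0.6072 + 0.5494 + 0.342 + 0.3819 + 0.1254 + 0.0408 = 2.0467
Σ x·lx·mx = 5.1314; T = 5.1314/2.0467 = 2.50716…
r ≈ ln(R0)/T = ln(2.0467)/2.50716… = 0.28567… → 0.286

0.286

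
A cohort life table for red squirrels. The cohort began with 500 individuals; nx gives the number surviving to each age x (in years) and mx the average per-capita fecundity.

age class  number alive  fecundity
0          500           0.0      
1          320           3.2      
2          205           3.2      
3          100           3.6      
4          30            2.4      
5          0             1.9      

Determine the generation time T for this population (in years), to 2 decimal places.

lx = nx/n0 = nx/500: 1, 0.64, 0.41, 0.2, 0.06, 0
lx·mx: 0, 2.048, 1.312, 0.72, 0.144, 0 → R0 = 4.224
x·lx·mx: 0, 2.048, 2.624, 2.16, 0.576, 0 → Σ = 7.408
T = 7.408 / 4.224 = 1.753788… → 1.75

1.75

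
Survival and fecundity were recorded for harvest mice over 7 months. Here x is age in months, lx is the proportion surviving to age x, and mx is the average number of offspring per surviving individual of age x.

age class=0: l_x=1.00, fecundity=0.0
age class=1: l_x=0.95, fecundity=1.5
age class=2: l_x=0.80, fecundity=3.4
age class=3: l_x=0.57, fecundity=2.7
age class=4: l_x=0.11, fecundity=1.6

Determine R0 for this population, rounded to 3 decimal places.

5.860

lx·mx by age: 0, 1.425, 2.72, 1.539, 0.176
R0 = Σ lx·mx = 5.86 → 5.860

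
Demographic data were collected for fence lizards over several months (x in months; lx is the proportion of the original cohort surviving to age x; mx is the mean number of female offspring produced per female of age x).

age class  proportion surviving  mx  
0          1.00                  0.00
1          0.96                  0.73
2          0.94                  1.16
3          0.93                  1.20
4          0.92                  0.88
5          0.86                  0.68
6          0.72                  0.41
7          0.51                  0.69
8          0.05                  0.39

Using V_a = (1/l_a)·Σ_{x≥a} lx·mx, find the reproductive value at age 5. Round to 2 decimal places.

1.46

lx·mx for x ≥ 5: 0.5848, 0.2952, 0.3519, 0.0195 → sum = 1.2514
V_5 = 1.2514 / l_5 = 1.2514 / 0.86 = 1.455116… → 1.46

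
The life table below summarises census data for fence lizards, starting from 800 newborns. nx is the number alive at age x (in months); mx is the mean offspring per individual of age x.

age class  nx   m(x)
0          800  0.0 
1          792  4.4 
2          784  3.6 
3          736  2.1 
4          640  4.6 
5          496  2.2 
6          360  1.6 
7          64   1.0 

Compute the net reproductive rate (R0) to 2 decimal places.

15.66

lx = nx/n0 = nx/800: 1, 0.99, 0.98, 0.92, 0.8, 0.62, 0.45, 0.08
lx·mx by age: 0, 4.356, 3.528, 1.932, 3.68, 1.364, 0.72, 0.08
R0 = Σ lx·mx = 15.66 → 15.66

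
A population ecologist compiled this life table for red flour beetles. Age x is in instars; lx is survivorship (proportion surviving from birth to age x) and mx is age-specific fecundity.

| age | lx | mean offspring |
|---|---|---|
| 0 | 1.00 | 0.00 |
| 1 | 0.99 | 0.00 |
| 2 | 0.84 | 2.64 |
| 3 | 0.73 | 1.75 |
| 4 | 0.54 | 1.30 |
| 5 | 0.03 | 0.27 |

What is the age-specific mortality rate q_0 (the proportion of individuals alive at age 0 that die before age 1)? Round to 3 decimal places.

q_0 = (l_0 − l_1) / l_0 = (1 − 0.99) / 1
     = 0.01 / 1 = 0.01 → 0.010

0.010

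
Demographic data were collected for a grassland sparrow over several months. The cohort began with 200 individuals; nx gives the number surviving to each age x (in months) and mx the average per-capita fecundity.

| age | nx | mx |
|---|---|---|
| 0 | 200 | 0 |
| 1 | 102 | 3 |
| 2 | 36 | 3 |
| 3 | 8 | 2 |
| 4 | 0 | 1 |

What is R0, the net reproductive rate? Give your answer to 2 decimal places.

lx = nx/n0 = nx/200: 1, 0.51, 0.18, 0.04, 0
lx·mx by age: 0, 1.53, 0.54, 0.08, 0
R0 = Σ lx·mx = 2.15 → 2.15

2.15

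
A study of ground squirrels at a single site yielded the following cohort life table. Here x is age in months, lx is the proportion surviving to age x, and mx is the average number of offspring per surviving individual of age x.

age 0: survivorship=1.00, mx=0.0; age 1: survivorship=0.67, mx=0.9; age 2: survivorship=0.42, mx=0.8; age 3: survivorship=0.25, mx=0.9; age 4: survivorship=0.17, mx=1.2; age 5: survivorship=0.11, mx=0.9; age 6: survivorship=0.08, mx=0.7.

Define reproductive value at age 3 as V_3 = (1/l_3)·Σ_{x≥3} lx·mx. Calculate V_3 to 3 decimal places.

lx·mx for x ≥ 3: 0.225, 0.204, 0.099, 0.056 → sum = 0.584
V_3 = 0.584 / l_3 = 0.584 / 0.25 = 2.336 → 2.336

2.336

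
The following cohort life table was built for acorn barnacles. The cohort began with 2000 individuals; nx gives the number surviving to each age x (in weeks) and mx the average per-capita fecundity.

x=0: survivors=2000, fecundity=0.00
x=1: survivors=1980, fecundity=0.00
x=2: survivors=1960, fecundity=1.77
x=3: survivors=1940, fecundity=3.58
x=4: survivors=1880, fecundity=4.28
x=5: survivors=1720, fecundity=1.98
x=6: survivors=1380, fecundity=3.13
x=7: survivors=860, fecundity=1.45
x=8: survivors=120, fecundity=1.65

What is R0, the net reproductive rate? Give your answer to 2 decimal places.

13.82

lx = nx/n0 = nx/2000: 1, 0.99, 0.98, 0.97, 0.94, 0.86, 0.69, 0.43, 0.06
lx·mx by age: 0, 0, 1.7346, 3.4726, 4.0232, 1.7028, 2.1597, 0.6235, 0.099
R0 = Σ lx·mx = 13.8154 → 13.82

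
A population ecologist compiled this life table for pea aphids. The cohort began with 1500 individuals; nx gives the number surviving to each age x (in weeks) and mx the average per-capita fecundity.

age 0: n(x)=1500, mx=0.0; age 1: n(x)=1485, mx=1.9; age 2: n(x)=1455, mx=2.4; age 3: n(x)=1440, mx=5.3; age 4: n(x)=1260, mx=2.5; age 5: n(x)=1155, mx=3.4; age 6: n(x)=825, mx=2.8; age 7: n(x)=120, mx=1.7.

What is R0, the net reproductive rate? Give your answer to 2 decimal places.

15.69

lx = nx/n0 = nx/1500: 1, 0.99, 0.97, 0.96, 0.84, 0.77, 0.55, 0.08
lx·mx by age: 0, 1.881, 2.328, 5.088, 2.1, 2.618, 1.54, 0.136
R0 = Σ lx·mx = 15.691 → 15.69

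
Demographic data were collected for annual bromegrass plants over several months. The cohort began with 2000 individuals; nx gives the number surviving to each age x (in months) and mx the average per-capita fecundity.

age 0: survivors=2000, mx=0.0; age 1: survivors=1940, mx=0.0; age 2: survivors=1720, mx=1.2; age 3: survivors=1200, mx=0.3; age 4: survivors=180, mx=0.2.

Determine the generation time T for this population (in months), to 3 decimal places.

lx = nx/n0 = nx/2000: 1, 0.97, 0.86, 0.6, 0.09
lx·mx: 0, 0, 1.032, 0.18, 0.018 → R0 = 1.23
x·lx·mx: 0, 0, 2.064, 0.54, 0.072 → Σ = 2.676
T = 2.676 / 1.23 = 2.17561… → 2.176

2.176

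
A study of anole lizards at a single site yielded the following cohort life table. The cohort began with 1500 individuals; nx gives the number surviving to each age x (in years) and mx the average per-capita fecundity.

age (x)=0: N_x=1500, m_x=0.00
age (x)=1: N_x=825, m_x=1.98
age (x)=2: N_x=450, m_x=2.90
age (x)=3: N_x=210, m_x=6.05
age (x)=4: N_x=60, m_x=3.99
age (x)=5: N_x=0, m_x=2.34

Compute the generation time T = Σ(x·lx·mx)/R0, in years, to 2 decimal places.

2.03

lx = nx/n0 = nx/1500: 1, 0.55, 0.3, 0.14, 0.04, 0
lx·mx: 0, 1.089, 0.87, 0.847, 0.1596, 0 → R0 = 2.9656
x·lx·mx: 0, 1.089, 1.74, 2.541, 0.6384, 0 → Σ = 6.0084
T = 6.0084 / 2.9656 = 2.026032… → 2.03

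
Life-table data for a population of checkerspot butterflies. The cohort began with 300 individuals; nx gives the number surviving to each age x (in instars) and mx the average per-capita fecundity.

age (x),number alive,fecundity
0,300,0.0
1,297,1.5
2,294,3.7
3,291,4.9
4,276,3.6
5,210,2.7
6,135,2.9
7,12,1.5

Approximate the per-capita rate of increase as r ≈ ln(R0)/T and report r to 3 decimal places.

lx = nx/n0 = nx/300: 1, 0.99, 0.98, 0.97, 0.92, 0.7, 0.45, 0.04
R0 = Σ lx·mx = 0 + 1.485 + 3.626 + 4.753 + 3.312 + 1.89 + 1.305 + 0.06 = 16.431
Σ x·lx·mx = 53.944; T = 53.944/16.431 = 3.28306…
r ≈ ln(R0)/T = ln(16.431)/3.28306… = 0.85261… → 0.853

0.853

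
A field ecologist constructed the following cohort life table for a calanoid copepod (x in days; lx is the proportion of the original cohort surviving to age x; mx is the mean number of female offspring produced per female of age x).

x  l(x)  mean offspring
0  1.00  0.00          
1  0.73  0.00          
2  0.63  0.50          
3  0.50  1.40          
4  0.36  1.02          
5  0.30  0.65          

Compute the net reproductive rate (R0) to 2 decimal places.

lx·mx by age: 0, 0, 0.315, 0.7, 0.3672, 0.195
R0 = Σ lx·mx = 1.5772 → 1.58

1.58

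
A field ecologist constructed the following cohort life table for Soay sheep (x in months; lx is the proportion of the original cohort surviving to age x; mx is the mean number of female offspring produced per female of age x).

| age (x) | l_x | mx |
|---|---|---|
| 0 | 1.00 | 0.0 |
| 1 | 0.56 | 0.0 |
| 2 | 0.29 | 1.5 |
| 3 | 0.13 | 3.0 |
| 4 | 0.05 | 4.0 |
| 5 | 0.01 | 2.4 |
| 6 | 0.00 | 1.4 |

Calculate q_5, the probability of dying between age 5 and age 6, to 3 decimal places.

q_5 = (l_5 − l_6) / l_5 = (0.01 − 0) / 0.01
     = 0.01 / 0.01 = 1 → 1.000

1.000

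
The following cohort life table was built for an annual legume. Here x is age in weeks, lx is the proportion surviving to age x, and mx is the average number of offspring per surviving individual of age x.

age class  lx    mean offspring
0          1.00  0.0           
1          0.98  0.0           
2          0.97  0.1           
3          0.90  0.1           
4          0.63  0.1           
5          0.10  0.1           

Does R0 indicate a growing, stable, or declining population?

declining

R0 = Σ lx·mx = 0 + 0 + 0.097 + 0.09 + 0.063 + 0.01 = 0.26
R0 < 1, so the population is declining.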